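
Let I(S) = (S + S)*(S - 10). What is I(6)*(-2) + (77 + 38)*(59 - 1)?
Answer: 6766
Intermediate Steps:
I(S) = 2*S*(-10 + S) (I(S) = (2*S)*(-10 + S) = 2*S*(-10 + S))
I(6)*(-2) + (77 + 38)*(59 - 1) = (2*6*(-10 + 6))*(-2) + (77 + 38)*(59 - 1) = (2*6*(-4))*(-2) + 115*58 = -48*(-2) + 6670 = 96 + 6670 = 6766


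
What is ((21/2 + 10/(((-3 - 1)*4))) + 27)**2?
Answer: 87025/64 ≈ 1359.8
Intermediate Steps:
((21/2 + 10/(((-3 - 1)*4))) + 27)**2 = ((21*(1/2) + 10/((-4*4))) + 27)**2 = ((21/2 + 10/(-16)) + 27)**2 = ((21/2 + 10*(-1/16)) + 27)**2 = ((21/2 - 5/8) + 27)**2 = (79/8 + 27)**2 = (295/8)**2 = 87025/64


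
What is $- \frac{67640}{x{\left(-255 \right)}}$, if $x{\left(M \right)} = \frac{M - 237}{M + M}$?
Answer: $- \frac{2874700}{41} \approx -70115.0$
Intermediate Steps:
$x{\left(M \right)} = \frac{-237 + M}{2 M}$
$- \frac{67640}{x{\left(-255 \right)}} = - \frac{67640}{\frac{1}{2} \frac{1}{-255} \left(-237 - 255\right)} = - \frac{67640}{\frac{1}{2} \left(- \frac{1}{255}\right) \left(-492\right)} = - \frac{67640}{\frac{82}{85}} = \left(-67640\right) \frac{85}{82} = - \frac{2874700}{41}$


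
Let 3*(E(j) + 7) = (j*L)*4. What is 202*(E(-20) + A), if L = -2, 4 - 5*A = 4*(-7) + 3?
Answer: 157964/15 ≈ 10531.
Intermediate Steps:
A = 29/5 (A = ⅘ - (4*(-7) + 3)/5 = ⅘ - (-28 + 3)/5 = ⅘ - ⅕*(-25) = ⅘ + 5 = 29/5 ≈ 5.8000)
E(j) = -7 - 8*j/3 (E(j) = -7 + ((j*(-2))*4)/3 = -7 + (-2*j*4)/3 = -7 + (-8*j)/3 = -7 - 8*j/3)
202*(E(-20) + A) = 202*((-7 - 8/3*(-20)) + 29/5) = 202*((-7 + 160/3) + 29/5) = 202*(139/3 + 29/5) = 202*(782/15) = 157964/15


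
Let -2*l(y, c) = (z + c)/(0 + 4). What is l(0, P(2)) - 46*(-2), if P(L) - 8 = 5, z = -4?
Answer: 727/8 ≈ 90.875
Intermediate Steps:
P(L) = 13 (P(L) = 8 + 5 = 13)
l(y, c) = 1/2 - c/8 (l(y, c) = -(-4 + c)/(2*(0 + 4)) = -(-4 + c)/(2*4) = -(-1 + c/4)/2 = 1/2 - c/8)
l(0, P(2)) - 46*(-2) = (1/2 - 1/8*13) - 46*(-2) = (1/2 - 13/8) + 92 = -9/8 + 92 = 727/8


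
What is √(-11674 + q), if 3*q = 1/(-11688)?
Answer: I*√398694371438/5844 ≈ 108.05*I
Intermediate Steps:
q = -1/35064 (q = (⅓)/(-11688) = (⅓)*(-1/11688) = -1/35064 ≈ -2.8519e-5)
√(-11674 + q) = √(-11674 - 1/35064) = √(-409337137/35064) = I*√398694371438/5844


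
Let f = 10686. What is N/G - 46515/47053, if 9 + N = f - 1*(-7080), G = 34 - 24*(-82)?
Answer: 742397091/94200106 ≈ 7.8811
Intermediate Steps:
G = 2002 (G = 34 + 1968 = 2002)
N = 17757 (N = -9 + (10686 - 1*(-7080)) = -9 + (10686 + 7080) = -9 + 17766 = 17757)
N/G - 46515/47053 = 17757/2002 - 46515/47053 = 742397091/94200106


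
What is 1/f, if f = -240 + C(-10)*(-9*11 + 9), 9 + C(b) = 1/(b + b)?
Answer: 2/1149 ≈ 0.0017406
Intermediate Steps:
C(b) = -9 + 1/(2*b) (C(b) = -9 + 1/(b + b) = -9 + 1/(2*b))
f = 1149/2 (f = -240 + (-9 + (1/2)/(-10))*(-9*11 + 9) = -240 + (-9 + (1/2)*(-1/10))*(-99 + 9) = -240 + (-9 - 1/20)*(-90) = -240 - 181/20*(-90) = -240 + 1629/2 = 1149/2 ≈ 574.50)
1/f = 1/(1149/2) = 2/1149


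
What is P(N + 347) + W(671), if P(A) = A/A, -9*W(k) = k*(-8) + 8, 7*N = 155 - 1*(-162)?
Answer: 5369/9 ≈ 596.56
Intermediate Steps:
N = 317/7 (N = (155 - 1*(-162))/7 = (155 + 162)/7 = (⅐)*317 = 317/7 ≈ 45.286)
W(k) = -8/9 + 8*k/9 (W(k) = -(k*(-8) + 8)/9 = -(-8*k + 8)/9 = -(8 - 8*k)/9 = -8/9 + 8*k/9)
P(A) = 1
P(N + 347) + W(671) = 1 + (-8/9 + (8/9)*671) = 1 + (-8/9 + 5368/9) = 1 + 5360/9 = 5369/9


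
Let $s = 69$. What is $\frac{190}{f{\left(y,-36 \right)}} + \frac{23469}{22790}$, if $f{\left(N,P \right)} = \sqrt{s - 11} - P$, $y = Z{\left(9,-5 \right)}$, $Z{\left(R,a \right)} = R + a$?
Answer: $\frac{92469111}{14107010} - \frac{95 \sqrt{58}}{619} \approx 5.386$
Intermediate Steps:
$y = 4$ ($y = 9 - 5 = 4$)
$f{\left(N,P \right)} = \sqrt{58} - P$ ($f{\left(N,P \right)} = \sqrt{69 - 11} - P = \sqrt{58} - P$)
$\frac{190}{f{\left(y,-36 \right)}} + \frac{23469}{22790} = \frac{190}{\sqrt{58} - -36} + \frac{23469}{22790} = \frac{190}{\sqrt{58} + 36} + 23469 \cdot \frac{1}{22790} = \frac{190}{36 + \sqrt{58}} + \frac{23469}{22790} = \frac{23469}{22790} + \frac{190}{36 + \sqrt{58}}$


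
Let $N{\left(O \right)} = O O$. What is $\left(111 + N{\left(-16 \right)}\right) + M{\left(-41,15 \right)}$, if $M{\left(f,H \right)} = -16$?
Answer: $351$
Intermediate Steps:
$N{\left(O \right)} = O^{2}$
$\left(111 + N{\left(-16 \right)}\right) + M{\left(-41,15 \right)} = \left(111 + \left(-16\right)^{2}\right) - 16 = \left(111 + 256\right) - 16 = 367 - 16 = 351$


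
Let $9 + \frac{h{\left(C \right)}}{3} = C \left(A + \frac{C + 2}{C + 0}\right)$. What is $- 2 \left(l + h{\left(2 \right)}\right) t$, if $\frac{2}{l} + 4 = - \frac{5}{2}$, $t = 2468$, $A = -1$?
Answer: $\frac{1367272}{13} \approx 1.0517 \cdot 10^{5}$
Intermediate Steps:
$h{\left(C \right)} = -27 + 3 C \left(-1 + \frac{2 + C}{C}\right)$ ($h{\left(C \right)} = -27 + 3 C \left(-1 + \frac{C + 2}{C + 0}\right) = -27 + 3 C \left(-1 + \frac{2 + C}{C}\right)$)
$l = - \frac{4}{13}$ ($l = \frac{2}{-4 - \frac{5}{2}} = \frac{2}{- \frac{13}{2}} = 2 \left(- \frac{2}{13}\right) = - \frac{4}{13} \approx -0.30769$)
$- 2 \left(l + h{\left(2 \right)}\right) t = - 2 \left(- \frac{4}{13} - 21\right) 2468 = \left(-2\right) \left(- \frac{277}{13}\right) 2468 = \frac{554}{13} \cdot 2468 = \frac{1367272}{13}$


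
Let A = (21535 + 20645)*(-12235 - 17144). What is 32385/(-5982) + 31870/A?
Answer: -334432367342/61774430067 ≈ -5.4138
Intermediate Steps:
A = -1239206220 (A = 42180*(-29379) = -1239206220)
32385/(-5982) + 31870/A = 32385/(-5982) + 31870/(-1239206220) = 32385*(-1/5982) + 31870*(-1/1239206220) = -10795/1994 - 3187/123920622 = -334432367342/61774430067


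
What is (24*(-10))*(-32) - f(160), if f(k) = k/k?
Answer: 7679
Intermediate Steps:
f(k) = 1
(24*(-10))*(-32) - f(160) = (24*(-10))*(-32) - 1*1 = -240*(-32) - 1 = 7680 - 1 = 7679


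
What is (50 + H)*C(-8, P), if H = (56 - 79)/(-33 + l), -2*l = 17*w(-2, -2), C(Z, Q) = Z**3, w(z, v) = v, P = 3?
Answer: -26336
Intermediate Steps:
l = 17 (l = -17*(-2)/2 = -1/2*(-34) = 17)
H = 23/16 (H = (56 - 79)/(-33 + 17) = -23/(-16) = -23*(-1/16) = 23/16 ≈ 1.4375)
(50 + H)*C(-8, P) = (50 + 23/16)*(-8)**3 = (823/16)*(-512) = -26336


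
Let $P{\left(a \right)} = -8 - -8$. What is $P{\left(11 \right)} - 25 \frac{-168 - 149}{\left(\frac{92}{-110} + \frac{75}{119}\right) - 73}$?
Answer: $- \frac{51869125}{479134} \approx -108.26$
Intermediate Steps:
$P{\left(a \right)} = 0$ ($P{\left(a \right)} = -8 + 8 = 0$)
$P{\left(11 \right)} - 25 \frac{-168 - 149}{\left(\frac{92}{-110} + \frac{75}{119}\right) - 73} = 0 - 25 \frac{-168 - 149}{\left(\frac{92}{-110} + \frac{75}{119}\right) - 73} = 0 - 25 \left(- \frac{317}{\left(92 \left(- \frac{1}{110}\right) + 75 \cdot \frac{1}{119}\right) - 73}\right) = 0 - 25 \left(- \frac{317}{\left(- \frac{46}{55} + \frac{75}{119}\right) - 73}\right) = 0 - 25 \left(- \frac{317}{- \frac{1349}{6545} - 73}\right) = 0 - 25 \left(- \frac{317}{- \frac{479134}{6545}}\right) = 0 - 25 \left(\left(-317\right) \left(- \frac{6545}{479134}\right)\right) = 0 - \frac{51869125}{479134} = - \frac{51869125}{479134}$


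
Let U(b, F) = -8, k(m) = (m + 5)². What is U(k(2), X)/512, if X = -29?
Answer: -1/64 ≈ -0.015625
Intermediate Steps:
k(m) = (5 + m)²
U(k(2), X)/512 = -8/512 = -8*1/512 = -1/64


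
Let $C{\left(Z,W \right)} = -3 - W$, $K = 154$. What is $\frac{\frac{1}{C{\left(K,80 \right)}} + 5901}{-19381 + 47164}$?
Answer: $\frac{489782}{2305989} \approx 0.2124$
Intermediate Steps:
$\frac{\frac{1}{C{\left(K,80 \right)}} + 5901}{-19381 + 47164} = \frac{\frac{1}{-3 - 80} + 5901}{-19381 + 47164} = \frac{\frac{1}{-3 - 80} + 5901}{27783} = \left(\frac{1}{-83} + 5901\right) \frac{1}{27783} = \left(- \frac{1}{83} + 5901\right) \frac{1}{27783} = \frac{489782}{83} \cdot \frac{1}{27783} = \frac{489782}{2305989}$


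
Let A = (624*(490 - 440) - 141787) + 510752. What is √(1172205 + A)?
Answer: √1572370 ≈ 1253.9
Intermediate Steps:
A = 400165 (A = (624*50 - 141787) + 510752 = (31200 - 141787) + 510752 = -110587 + 510752 = 400165)
√(1172205 + A) = √(1172205 + 400165) = √1572370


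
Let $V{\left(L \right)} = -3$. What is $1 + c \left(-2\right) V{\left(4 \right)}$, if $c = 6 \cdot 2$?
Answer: $73$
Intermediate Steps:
$c = 12$
$1 + c \left(-2\right) V{\left(4 \right)} = 1 + 12 \left(-2\right) \left(-3\right) = 1 - -72 = 1 + 72 = 73$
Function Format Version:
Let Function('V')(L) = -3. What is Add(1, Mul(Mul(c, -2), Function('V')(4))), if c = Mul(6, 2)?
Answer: 73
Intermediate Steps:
c = 12
Add(1, Mul(Mul(c, -2), Function('V')(4))) = Add(1, Mul(Mul(12, -2), -3)) = Add(1, Mul(-24, -3)) = Add(1, 72) = 73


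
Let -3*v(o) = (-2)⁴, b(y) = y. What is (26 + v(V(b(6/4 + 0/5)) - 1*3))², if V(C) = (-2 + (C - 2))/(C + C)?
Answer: 3844/9 ≈ 427.11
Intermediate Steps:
V(C) = (-4 + C)/(2*C) (V(C) = (-2 + (-2 + C))/((2*C)) = (-4 + C)*(1/(2*C)) = (-4 + C)/(2*C))
v(o) = -16/3 (v(o) = -⅓*(-2)⁴ = -⅓*16 = -16/3)
(26 + v(V(b(6/4 + 0/5)) - 1*3))² = (26 - 16/3)² = (62/3)² = 3844/9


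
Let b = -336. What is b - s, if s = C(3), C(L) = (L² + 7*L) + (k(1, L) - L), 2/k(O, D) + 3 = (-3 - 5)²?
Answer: -22145/61 ≈ -363.03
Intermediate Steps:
k(O, D) = 2/61 (k(O, D) = 2/(-3 + (-3 - 5)²) = 2/(-3 + (-8)²) = 2/(-3 + 64) = 2/61)
C(L) = 2/61 + L² + 6*L (C(L) = (L² + 7*L) + (2/61 - L) = 2/61 + L² + 6*L)
s = 1649/61 (s = 2/61 + 3² + 6*3 = 2/61 + 9 + 18 = 1649/61 ≈ 27.033)
b - s = -336 - 1*1649/61 = -336 - 1649/61 = -22145/61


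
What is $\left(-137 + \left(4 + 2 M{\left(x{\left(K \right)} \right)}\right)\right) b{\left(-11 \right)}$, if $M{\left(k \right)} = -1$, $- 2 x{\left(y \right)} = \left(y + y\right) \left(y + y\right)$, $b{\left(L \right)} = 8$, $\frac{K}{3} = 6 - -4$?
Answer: $-1080$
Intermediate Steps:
$K = 30$ ($K = 3 \left(6 - -4\right) = 3 \left(6 + 4\right) = 3 \cdot 10 = 30$)
$x{\left(y \right)} = - 2 y^{2}$ ($x{\left(y \right)} = - \frac{\left(y + y\right) \left(y + y\right)}{2} = - \frac{2 y 2 y}{2} = - \frac{4 y^{2}}{2} = - 2 y^{2}$)
$\left(-137 + \left(4 + 2 M{\left(x{\left(K \right)} \right)}\right)\right) b{\left(-11 \right)} = \left(-137 + \left(4 + 2 \left(-1\right)\right)\right) 8 = \left(-137 + \left(4 - 2\right)\right) 8 = \left(-137 + 2\right) 8 = \left(-135\right) 8 = -1080$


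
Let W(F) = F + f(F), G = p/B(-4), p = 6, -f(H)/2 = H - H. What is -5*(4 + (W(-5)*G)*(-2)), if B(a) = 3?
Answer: -120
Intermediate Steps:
f(H) = 0 (f(H) = -2*(H - H) = -2*0 = 0)
G = 2 (G = 6/3 = 6*(⅓) = 2)
W(F) = F (W(F) = F + 0 = F)
-5*(4 + (W(-5)*G)*(-2)) = -5*(4 - 5*2*(-2)) = -5*(4 - 10*(-2)) = -5*(4 + 20) = -5*24 = -120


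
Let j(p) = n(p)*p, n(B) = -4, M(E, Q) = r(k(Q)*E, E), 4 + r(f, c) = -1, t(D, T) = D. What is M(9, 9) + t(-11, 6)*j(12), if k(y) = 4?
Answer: 523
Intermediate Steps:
r(f, c) = -5 (r(f, c) = -4 - 1 = -5)
M(E, Q) = -5
j(p) = -4*p
M(9, 9) + t(-11, 6)*j(12) = -5 - (-44)*12 = -5 - 11*(-48) = -5 + 528 = 523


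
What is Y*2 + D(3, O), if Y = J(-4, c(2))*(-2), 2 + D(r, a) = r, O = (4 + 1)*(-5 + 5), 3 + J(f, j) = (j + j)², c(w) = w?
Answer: -51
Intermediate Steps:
J(f, j) = -3 + 4*j² (J(f, j) = -3 + (j + j)² = -3 + (2*j)² = -3 + 4*j²)
O = 0 (O = 5*0 = 0)
D(r, a) = -2 + r
Y = -26 (Y = (-3 + 4*2²)*(-2) = (-3 + 4*4)*(-2) = (-3 + 16)*(-2) = 13*(-2) = -26)
Y*2 + D(3, O) = -26*2 + (-2 + 3) = -52 + 1 = -51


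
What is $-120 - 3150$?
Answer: $-3270$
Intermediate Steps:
$-120 - 3150 = -3270$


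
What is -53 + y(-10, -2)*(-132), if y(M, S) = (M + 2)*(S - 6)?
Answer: -8501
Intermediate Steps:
y(M, S) = (-6 + S)*(2 + M) (y(M, S) = (2 + M)*(-6 + S) = (-6 + S)*(2 + M))
-53 + y(-10, -2)*(-132) = -53 + (-12 - 6*(-10) + 2*(-2) - 10*(-2))*(-132) = -53 + (-12 + 60 - 4 + 20)*(-132) = -53 + 64*(-132) = -53 - 8448 = -8501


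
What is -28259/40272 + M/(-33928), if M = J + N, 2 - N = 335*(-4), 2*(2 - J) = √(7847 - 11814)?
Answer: -126612115/170793552 + I*√3967/67856 ≈ -0.74132 + 0.0009282*I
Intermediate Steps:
J = 2 - I*√3967/2 (J = 2 - √(7847 - 11814)/2 = 2 - I*√3967/2 ≈ 2.0 - 31.492*I)
N = 1342 (N = 2 - 335*(-4) = 2 - 1*(-1340) = 2 + 1340 = 1342)
M = 1344 - I*√3967/2 (M = (2 - I*√3967/2) + 1342 = 1344 - I*√3967/2 ≈ 1344.0 - 31.492*I)
-28259/40272 + M/(-33928) = -28259/40272 + (1344 - I*√3967/2)/(-33928) = -28259*1/40272 + (1344 - I*√3967/2)*(-1/33928) = -28259/40272 + (-168/4241 + I*√3967/67856) = -126612115/170793552 + I*√3967/67856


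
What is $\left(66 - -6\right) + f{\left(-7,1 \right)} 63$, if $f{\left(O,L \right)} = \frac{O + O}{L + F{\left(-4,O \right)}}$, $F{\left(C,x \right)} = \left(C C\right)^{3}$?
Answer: $\frac{294102}{4097} \approx 71.785$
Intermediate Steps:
$F{\left(C,x \right)} = C^{6}$ ($F{\left(C,x \right)} = \left(C^{2}\right)^{3} = C^{6}$)
$f{\left(O,L \right)} = \frac{2 O}{4096 + L}$ ($f{\left(O,L \right)} = \frac{O + O}{L + \left(-4\right)^{6}} = \frac{2 O}{L + 4096} = \frac{2 O}{4096 + L}$)
$\left(66 - -6\right) + f{\left(-7,1 \right)} 63 = \left(66 - -6\right) + 2 \left(-7\right) \frac{1}{4096 + 1} \cdot 63 = \left(66 + 6\right) + 2 \left(-7\right) \frac{1}{4097} \cdot 63 = 72 + 2 \left(-7\right) \frac{1}{4097} \cdot 63 = 72 - \frac{882}{4097} = \frac{294102}{4097}$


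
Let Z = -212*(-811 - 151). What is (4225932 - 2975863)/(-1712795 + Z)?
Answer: -1250069/1508851 ≈ -0.82849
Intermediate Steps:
Z = 203944 (Z = -212*(-962) = 203944)
(4225932 - 2975863)/(-1712795 + Z) = (4225932 - 2975863)/(-1712795 + 203944) = 1250069/(-1508851) = 1250069*(-1/1508851) = -1250069/1508851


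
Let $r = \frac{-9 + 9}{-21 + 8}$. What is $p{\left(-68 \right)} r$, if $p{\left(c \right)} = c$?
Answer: $0$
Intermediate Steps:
$r = 0$ ($r = \frac{0}{-13} = 0 \left(- \frac{1}{13}\right) = 0$)
$p{\left(-68 \right)} r = \left(-68\right) 0 = 0$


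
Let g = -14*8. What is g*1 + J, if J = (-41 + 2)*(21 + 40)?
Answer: -2491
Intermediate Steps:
g = -112
J = -2379 (J = -39*61 = -2379)
g*1 + J = -112*1 - 2379 = -112 - 2379 = -2491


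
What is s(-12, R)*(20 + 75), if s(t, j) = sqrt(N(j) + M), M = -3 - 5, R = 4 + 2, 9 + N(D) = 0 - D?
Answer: 95*I*sqrt(23) ≈ 455.6*I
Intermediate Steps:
N(D) = -9 - D (N(D) = -9 + (0 - D) = -9 - D)
R = 6
M = -8
s(t, j) = sqrt(-17 - j) (s(t, j) = sqrt((-9 - j) - 8) = sqrt(-17 - j))
s(-12, R)*(20 + 75) = sqrt(-17 - 1*6)*(20 + 75) = sqrt(-17 - 6)*95 = sqrt(-23)*95 = (I*sqrt(23))*95 = 95*I*sqrt(23)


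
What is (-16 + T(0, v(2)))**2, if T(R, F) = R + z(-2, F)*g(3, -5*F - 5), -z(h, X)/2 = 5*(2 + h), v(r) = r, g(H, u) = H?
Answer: 256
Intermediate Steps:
z(h, X) = -20 - 10*h (z(h, X) = -10*(2 + h) = -2*(10 + 5*h) = -20 - 10*h)
T(R, F) = R (T(R, F) = R + (-20 - 10*(-2))*3 = R + (-20 + 20)*3 = R + 0*3 = R + 0 = R)
(-16 + T(0, v(2)))**2 = (-16 + 0)**2 = (-16)**2 = 256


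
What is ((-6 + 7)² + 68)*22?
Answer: 1518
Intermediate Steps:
((-6 + 7)² + 68)*22 = (1² + 68)*22 = (1 + 68)*22 = 69*22 = 1518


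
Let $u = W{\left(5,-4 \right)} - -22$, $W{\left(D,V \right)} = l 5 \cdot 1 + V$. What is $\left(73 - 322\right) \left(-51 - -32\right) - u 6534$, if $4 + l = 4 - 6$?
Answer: $83139$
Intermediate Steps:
$l = -6$ ($l = -4 + \left(4 - 6\right) = -4 - 2 = -6$)
$W{\left(D,V \right)} = -30 + V$ ($W{\left(D,V \right)} = - 6 \cdot 5 \cdot 1 + V = \left(-6\right) 5 + V = -30 + V$)
$u = -12$ ($u = \left(-30 - 4\right) - -22 = -34 + 22 = -12$)
$\left(73 - 322\right) \left(-51 - -32\right) - u 6534 = \left(73 - 322\right) \left(-51 - -32\right) - \left(-12\right) 6534 = - 249 \left(-51 + 32\right) - -78408 = \left(-249\right) \left(-19\right) + 78408 = 4731 + 78408 = 83139$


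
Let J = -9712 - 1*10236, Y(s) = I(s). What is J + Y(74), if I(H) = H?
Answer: -19874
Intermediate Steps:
Y(s) = s
J = -19948 (J = -9712 - 10236 = -19948)
J + Y(74) = -19948 + 74 = -19874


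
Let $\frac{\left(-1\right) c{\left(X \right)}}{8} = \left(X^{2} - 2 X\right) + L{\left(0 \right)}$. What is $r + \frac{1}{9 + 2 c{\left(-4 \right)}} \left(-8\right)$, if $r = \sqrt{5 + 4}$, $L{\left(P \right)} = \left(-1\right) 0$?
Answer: $\frac{1133}{375} \approx 3.0213$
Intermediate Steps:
$L{\left(P \right)} = 0$
$c{\left(X \right)} = - 8 X^{2} + 16 X$ ($c{\left(X \right)} = - 8 \left(\left(X^{2} - 2 X\right) + 0\right) = - 8 \left(X^{2} - 2 X\right) = - 8 X^{2} + 16 X$)
$r = 3$ ($r = \sqrt{9} = 3$)
$r + \frac{1}{9 + 2 c{\left(-4 \right)}} \left(-8\right) = 3 + \frac{1}{9 + 2 \cdot 8 \left(-4\right) \left(2 - -4\right)} \left(-8\right) = 3 + \frac{1}{9 + 2 \cdot 8 \left(-4\right) \left(2 + 4\right)} \left(-8\right) = 3 + \frac{1}{9 + 2 \cdot 8 \left(-4\right) 6} \left(-8\right) = 3 + \frac{1}{9 + 2 \left(-192\right)} \left(-8\right) = 3 + \frac{1}{9 - 384} \left(-8\right) = 3 + \frac{1}{-375} \left(-8\right) = 3 - - \frac{8}{375} = 3 + \frac{8}{375} = \frac{1133}{375}$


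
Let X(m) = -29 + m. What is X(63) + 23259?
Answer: 23293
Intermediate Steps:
X(63) + 23259 = (-29 + 63) + 23259 = 34 + 23259 = 23293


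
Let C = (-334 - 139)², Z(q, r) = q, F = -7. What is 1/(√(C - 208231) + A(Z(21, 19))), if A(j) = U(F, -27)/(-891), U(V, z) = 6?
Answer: 297/683531539 + 264627*√1722/1367063078 ≈ 0.0080331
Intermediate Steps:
A(j) = -2/297 (A(j) = 6/(-891) = 6*(-1/891) = -2/297)
C = 223729 (C = (-473)² = 223729)
1/(√(C - 208231) + A(Z(21, 19))) = 1/(√(223729 - 208231) - 2/297) = 1/(√15498 - 2/297) = 1/(3*√1722 - 2/297) = 1/(-2/297 + 3*√1722)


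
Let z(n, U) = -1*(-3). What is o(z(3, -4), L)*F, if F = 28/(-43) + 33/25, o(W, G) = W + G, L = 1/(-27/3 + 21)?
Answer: 26603/12900 ≈ 2.0622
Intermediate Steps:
z(n, U) = 3
L = 1/12 (L = 1/(-27*⅓ + 21) = 1/(-9 + 21) = 1/12 ≈ 0.083333)
o(W, G) = G + W
F = 719/1075 (F = 28*(-1/43) + 33*(1/25) = -28/43 + 33/25 = 719/1075 ≈ 0.66884)
o(z(3, -4), L)*F = (1/12 + 3)*(719/1075) = (37/12)*(719/1075) = 26603/12900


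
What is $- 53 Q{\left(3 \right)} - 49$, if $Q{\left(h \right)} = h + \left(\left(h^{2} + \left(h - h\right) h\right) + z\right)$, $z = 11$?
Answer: $-1268$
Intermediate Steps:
$Q{\left(h \right)} = 11 + h + h^{2}$ ($Q{\left(h \right)} = h + \left(\left(h^{2} + \left(h - h\right) h\right) + 11\right) = h + \left(\left(h^{2} + 0 h\right) + 11\right) = h + \left(\left(h^{2} + 0\right) + 11\right) = h + \left(h^{2} + 11\right) = h + \left(11 + h^{2}\right) = 11 + h + h^{2}$)
$- 53 Q{\left(3 \right)} - 49 = - 53 \left(11 + 3 + 3^{2}\right) - 49 = - 53 \left(11 + 3 + 9\right) - 49 = \left(-53\right) 23 - 49 = -1219 - 49 = -1268$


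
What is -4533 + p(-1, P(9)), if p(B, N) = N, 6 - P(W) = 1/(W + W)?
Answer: -81487/18 ≈ -4527.1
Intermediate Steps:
P(W) = 6 - 1/(2*W) (P(W) = 6 - 1/(W + W) = 6 - 1/(2*W))
-4533 + p(-1, P(9)) = -4533 + (6 - ½/9) = -4533 + (6 - ½*⅑) = -4533 + (6 - 1/18) = -4533 + 107/18 = -81487/18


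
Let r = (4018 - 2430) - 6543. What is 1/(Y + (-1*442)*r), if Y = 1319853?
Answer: 1/3509963 ≈ 2.8490e-7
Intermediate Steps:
r = -4955 (r = 1588 - 6543 = -4955)
1/(Y + (-1*442)*r) = 1/(1319853 - 1*442*(-4955)) = 1/(1319853 - 442*(-4955)) = 1/(1319853 + 2190110) = 1/3509963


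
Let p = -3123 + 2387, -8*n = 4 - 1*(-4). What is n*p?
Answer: 736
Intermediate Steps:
n = -1 (n = -(4 - 1*(-4))/8 = -(4 + 4)/8 = -1/8*8 = -1)
p = -736
n*p = -1*(-736) = 736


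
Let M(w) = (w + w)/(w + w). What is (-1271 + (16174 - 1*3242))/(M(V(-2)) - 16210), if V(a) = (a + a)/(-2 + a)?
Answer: -3887/5403 ≈ -0.71941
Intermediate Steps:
V(a) = 2*a/(-2 + a) (V(a) = (2*a)/(-2 + a) = 2*a/(-2 + a))
M(w) = 1 (M(w) = (2*w)/((2*w)) = (2*w)*(1/(2*w)) = 1)
(-1271 + (16174 - 1*3242))/(M(V(-2)) - 16210) = (-1271 + (16174 - 1*3242))/(1 - 16210) = (-1271 + (16174 - 3242))/(-16209) = (-1271 + 12932)*(-1/16209) = 11661*(-1/16209) = -3887/5403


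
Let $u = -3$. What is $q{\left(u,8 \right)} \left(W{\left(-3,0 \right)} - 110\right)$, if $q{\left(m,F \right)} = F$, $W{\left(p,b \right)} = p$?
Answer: $-904$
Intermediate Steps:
$q{\left(u,8 \right)} \left(W{\left(-3,0 \right)} - 110\right) = 8 \left(-3 - 110\right) = 8 \left(-113\right) = -904$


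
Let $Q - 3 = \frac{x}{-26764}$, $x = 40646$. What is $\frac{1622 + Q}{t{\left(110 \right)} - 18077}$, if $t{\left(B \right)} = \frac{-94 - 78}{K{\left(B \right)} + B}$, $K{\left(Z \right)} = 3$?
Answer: $- \frac{2454973251}{27337726486} \approx -0.089802$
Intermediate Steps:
$Q = \frac{19823}{13382}$ ($Q = 3 + \frac{40646}{-26764} = 3 + 40646 \left(- \frac{1}{26764}\right) = 3 - \frac{20323}{13382} = \frac{19823}{13382} \approx 1.4813$)
$t{\left(B \right)} = - \frac{172}{3 + B}$ ($t{\left(B \right)} = \frac{-94 - 78}{3 + B} = - \frac{172}{3 + B}$)
$\frac{1622 + Q}{t{\left(110 \right)} - 18077} = \frac{1622 + \frac{19823}{13382}}{- \frac{172}{3 + 110} - 18077} = \frac{21725427}{13382 \left(- \frac{172}{113} - 18077\right)} = \frac{21725427}{13382 \left(- \frac{2042873}{113}\right)} = \frac{21725427}{13382} \left(- \frac{113}{2042873}\right) = - \frac{2454973251}{27337726486}$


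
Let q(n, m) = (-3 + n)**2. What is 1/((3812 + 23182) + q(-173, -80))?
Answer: 1/57970 ≈ 1.7250e-5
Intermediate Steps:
1/((3812 + 23182) + q(-173, -80)) = 1/((3812 + 23182) + (-3 - 173)**2) = 1/(26994 + (-176)**2) = 1/(26994 + 30976) = 1/57970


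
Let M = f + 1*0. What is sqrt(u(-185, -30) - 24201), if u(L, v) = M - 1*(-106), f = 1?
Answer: I*sqrt(24094) ≈ 155.22*I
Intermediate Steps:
M = 1 (M = 1 + 1*0 = 1 + 0 = 1)
u(L, v) = 107 (u(L, v) = 1 - 1*(-106) = 1 + 106 = 107)
sqrt(u(-185, -30) - 24201) = sqrt(107 - 24201) = sqrt(-24094) = I*sqrt(24094)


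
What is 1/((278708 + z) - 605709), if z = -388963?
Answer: -1/715964 ≈ -1.3967e-6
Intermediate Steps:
1/((278708 + z) - 605709) = 1/((278708 - 388963) - 605709) = 1/(-110255 - 605709) = 1/(-715964) = -1/715964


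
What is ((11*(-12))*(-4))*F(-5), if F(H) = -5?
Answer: -2640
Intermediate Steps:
((11*(-12))*(-4))*F(-5) = ((11*(-12))*(-4))*(-5) = -132*(-4)*(-5) = 528*(-5) = -2640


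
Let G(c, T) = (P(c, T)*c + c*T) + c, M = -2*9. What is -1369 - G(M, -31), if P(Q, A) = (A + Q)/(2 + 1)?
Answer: -2203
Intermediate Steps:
M = -18
P(Q, A) = A/3 + Q/3 (P(Q, A) = (A + Q)/3 = (A + Q)*(⅓) = A/3 + Q/3)
G(c, T) = c + T*c + c*(T/3 + c/3) (G(c, T) = ((T/3 + c/3)*c + c*T) + c = (c*(T/3 + c/3) + T*c) + c = (T*c + c*(T/3 + c/3)) + c = c + T*c + c*(T/3 + c/3))
-1369 - G(M, -31) = -1369 - (-18)*(3 - 18 + 4*(-31))/3 = -1369 - (-18)*(3 - 18 - 124)/3 = -1369 - (-18)*(-139)/3 = -1369 - 1*834 = -1369 - 834 = -2203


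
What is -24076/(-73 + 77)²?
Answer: -6019/4 ≈ -1504.8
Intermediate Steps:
-24076/(-73 + 77)² = -24076/(4²) = -24076/16 = -24076*1/16 = -6019/4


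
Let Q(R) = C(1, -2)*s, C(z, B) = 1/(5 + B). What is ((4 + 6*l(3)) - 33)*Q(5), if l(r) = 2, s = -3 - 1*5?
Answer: 136/3 ≈ 45.333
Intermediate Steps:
s = -8 (s = -3 - 5 = -8)
Q(R) = -8/3 (Q(R) = -8/(5 - 2) = -8/3)
((4 + 6*l(3)) - 33)*Q(5) = ((4 + 6*2) - 33)*(-8/3) = ((4 + 12) - 33)*(-8/3) = (16 - 33)*(-8/3) = -17*(-8/3) = 136/3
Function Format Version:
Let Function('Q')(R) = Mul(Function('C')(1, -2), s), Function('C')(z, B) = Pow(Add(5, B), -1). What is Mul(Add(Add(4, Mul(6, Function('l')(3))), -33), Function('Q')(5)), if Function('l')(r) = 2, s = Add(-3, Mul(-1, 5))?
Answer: Rational(136, 3) ≈ 45.333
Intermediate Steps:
s = -8 (s = Add(-3, -5) = -8)
Function('Q')(R) = Rational(-8, 3) (Function('Q')(R) = Mul(Pow(Add(5, -2), -1), -8) = Mul(Pow(3, -1), -8) = Mul(Rational(1, 3), -8) = Rational(-8, 3))
Mul(Add(Add(4, Mul(6, Function('l')(3))), -33), Function('Q')(5)) = Mul(Add(Add(4, Mul(6, 2)), -33), Rational(-8, 3)) = Mul(Add(Add(4, 12), -33), Rational(-8, 3)) = Mul(Add(16, -33), Rational(-8, 3)) = Mul(-17, Rational(-8, 3)) = Rational(136, 3)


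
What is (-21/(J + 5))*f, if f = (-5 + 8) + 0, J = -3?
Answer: -63/2 ≈ -31.500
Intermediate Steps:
f = 3 (f = 3 + 0 = 3)
(-21/(J + 5))*f = (-21/(-3 + 5))*3 = (-21/2)*3 = ((½)*(-21))*3 = -21/2*3 = -63/2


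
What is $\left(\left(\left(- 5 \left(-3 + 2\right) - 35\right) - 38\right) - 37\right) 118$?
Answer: $-12390$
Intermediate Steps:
$\left(\left(\left(- 5 \left(-3 + 2\right) - 35\right) - 38\right) - 37\right) 118 = \left(\left(\left(\left(-5\right) \left(-1\right) - 35\right) - 38\right) - 37\right) 118 = \left(\left(\left(5 - 35\right) - 38\right) - 37\right) 118 = \left(\left(-30 - 38\right) - 37\right) 118 = \left(-68 - 37\right) 118 = \left(-105\right) 118 = -12390$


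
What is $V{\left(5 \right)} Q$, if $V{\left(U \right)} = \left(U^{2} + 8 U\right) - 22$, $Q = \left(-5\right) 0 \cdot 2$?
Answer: $0$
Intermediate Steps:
$Q = 0$ ($Q = 0 \cdot 2 = 0$)
$V{\left(U \right)} = -22 + U^{2} + 8 U$
$V{\left(5 \right)} Q = \left(-22 + 5^{2} + 8 \cdot 5\right) 0 = \left(-22 + 25 + 40\right) 0 = 43 \cdot 0 = 0$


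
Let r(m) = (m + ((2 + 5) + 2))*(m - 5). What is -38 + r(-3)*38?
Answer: -1862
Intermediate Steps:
r(m) = (-5 + m)*(9 + m) (r(m) = (m + (7 + 2))*(-5 + m) = (m + 9)*(-5 + m) = (9 + m)*(-5 + m) = (-5 + m)*(9 + m))
-38 + r(-3)*38 = -38 + (-45 + (-3)**2 + 4*(-3))*38 = -38 + (-45 + 9 - 12)*38 = -38 - 48*38 = -38 - 1824 = -1862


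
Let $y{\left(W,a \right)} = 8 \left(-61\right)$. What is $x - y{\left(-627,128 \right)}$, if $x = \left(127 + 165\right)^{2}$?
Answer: $85752$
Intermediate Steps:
$x = 85264$ ($x = 292^{2} = 85264$)
$y{\left(W,a \right)} = -488$
$x - y{\left(-627,128 \right)} = 85264 - -488 = 85264 + 488 = 85752$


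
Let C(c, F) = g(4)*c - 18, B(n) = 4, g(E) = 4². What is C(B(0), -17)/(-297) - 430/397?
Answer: -145972/117909 ≈ -1.2380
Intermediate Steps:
g(E) = 16
C(c, F) = -18 + 16*c (C(c, F) = 16*c - 18 = -18 + 16*c)
C(B(0), -17)/(-297) - 430/397 = (-18 + 16*4)/(-297) - 430/397 = (-18 + 64)*(-1/297) - 430*1/397 = 46*(-1/297) - 430/397 = -46/297 - 430/397 = -145972/117909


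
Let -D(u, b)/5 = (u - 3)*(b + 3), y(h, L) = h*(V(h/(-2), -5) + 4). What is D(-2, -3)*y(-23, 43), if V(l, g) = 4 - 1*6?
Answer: 0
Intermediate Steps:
V(l, g) = -2 (V(l, g) = 4 - 6 = -2)
y(h, L) = 2*h (y(h, L) = h*(-2 + 4) = h*2 = 2*h)
D(u, b) = -5*(-3 + u)*(3 + b) (D(u, b) = -5*(u - 3)*(b + 3) = -5*(-3 + u)*(3 + b))
D(-2, -3)*y(-23, 43) = (45 - 15*(-2) + 15*(-3) - 5*(-3)*(-2))*(2*(-23)) = (45 + 30 - 45 - 30)*(-46) = 0*(-46) = 0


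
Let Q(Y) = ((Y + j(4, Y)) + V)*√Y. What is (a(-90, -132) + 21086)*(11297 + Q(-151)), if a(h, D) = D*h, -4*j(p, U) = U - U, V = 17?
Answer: 372416902 - 4417444*I*√151 ≈ 3.7242e+8 - 5.4282e+7*I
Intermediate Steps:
j(p, U) = 0 (j(p, U) = -(U - U)/4 = -¼*0 = 0)
Q(Y) = √Y*(17 + Y) (Q(Y) = ((Y + 0) + 17)*√Y = (Y + 17)*√Y = (17 + Y)*√Y = √Y*(17 + Y))
(a(-90, -132) + 21086)*(11297 + Q(-151)) = (-132*(-90) + 21086)*(11297 + √(-151)*(17 - 151)) = (11880 + 21086)*(11297 + (I*√151)*(-134)) = 32966*(11297 - 134*I*√151) = 372416902 - 4417444*I*√151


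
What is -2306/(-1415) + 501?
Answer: 711221/1415 ≈ 502.63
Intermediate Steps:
-2306/(-1415) + 501 = -2306*(-1/1415) + 501 = 2306/1415 + 501 = 711221/1415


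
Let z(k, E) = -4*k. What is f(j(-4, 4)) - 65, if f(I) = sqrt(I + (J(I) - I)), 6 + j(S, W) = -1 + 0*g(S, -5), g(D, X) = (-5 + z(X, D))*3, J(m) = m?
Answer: -65 + I*sqrt(7) ≈ -65.0 + 2.6458*I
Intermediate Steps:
g(D, X) = -15 - 12*X (g(D, X) = (-5 - 4*X)*3 = -15 - 12*X)
j(S, W) = -7 (j(S, W) = -6 + (-1 + 0*(-15 - 12*(-5))) = -6 + (-1 + 0*(-15 + 60)) = -6 + (-1 + 0*45) = -6 + (-1 + 0) = -6 - 1 = -7)
f(I) = sqrt(I) (f(I) = sqrt(I + (I - I)) = sqrt(I + 0) = sqrt(I))
f(j(-4, 4)) - 65 = sqrt(-7) - 65 = I*sqrt(7) - 65 = -65 + I*sqrt(7)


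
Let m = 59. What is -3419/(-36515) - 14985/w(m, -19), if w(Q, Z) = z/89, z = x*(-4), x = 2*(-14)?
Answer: -48698394547/4089680 ≈ -11908.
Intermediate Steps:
x = -28
z = 112 (z = -28*(-4) = 112)
w(Q, Z) = 112/89
-3419/(-36515) - 14985/w(m, -19) = -3419/(-36515) - 14985/112/89 = -3419*(-1/36515) - 14985*89/112 = 3419/36515 - 1333665/112 = -48698394547/4089680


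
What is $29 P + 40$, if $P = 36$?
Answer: $1084$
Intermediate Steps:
$29 P + 40 = 29 \cdot 36 + 40 = 1044 + 40 = 1084$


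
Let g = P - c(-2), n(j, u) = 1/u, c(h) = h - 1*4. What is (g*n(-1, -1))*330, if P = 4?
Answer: -3300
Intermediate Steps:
c(h) = -4 + h (c(h) = h - 4 = -4 + h)
g = 10 (g = 4 - (-4 - 2) = 4 - 1*(-6) = 4 + 6 = 10)
(g*n(-1, -1))*330 = (10/(-1))*330 = (10*(-1))*330 = -10*330 = -3300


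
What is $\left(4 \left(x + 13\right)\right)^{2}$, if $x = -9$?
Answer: $256$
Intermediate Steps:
$\left(4 \left(x + 13\right)\right)^{2} = \left(4 \left(-9 + 13\right)\right)^{2} = \left(4 \cdot 4\right)^{2} = 16^{2} = 256$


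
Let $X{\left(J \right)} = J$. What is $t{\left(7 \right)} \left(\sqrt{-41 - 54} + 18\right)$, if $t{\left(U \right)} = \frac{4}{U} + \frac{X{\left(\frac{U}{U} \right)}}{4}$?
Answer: $\frac{207}{14} + \frac{23 i \sqrt{95}}{28} \approx 14.786 + 8.0063 i$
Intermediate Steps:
$t{\left(U \right)} = \frac{1}{4} + \frac{4}{U}$ ($t{\left(U \right)} = \frac{4}{U} + \frac{U \frac{1}{U}}{4} = \frac{4}{U} + 1 \cdot \frac{1}{4} = \frac{4}{U} + \frac{1}{4} = \frac{1}{4} + \frac{4}{U}$)
$t{\left(7 \right)} \left(\sqrt{-41 - 54} + 18\right) = \frac{16 + 7}{4 \cdot 7} \left(\sqrt{-41 - 54} + 18\right) = \frac{1}{4} \cdot \frac{1}{7} \cdot 23 \left(\sqrt{-95} + 18\right) = \frac{23 \left(i \sqrt{95} + 18\right)}{28} = \frac{23 \left(18 + i \sqrt{95}\right)}{28} = \frac{207}{14} + \frac{23 i \sqrt{95}}{28}$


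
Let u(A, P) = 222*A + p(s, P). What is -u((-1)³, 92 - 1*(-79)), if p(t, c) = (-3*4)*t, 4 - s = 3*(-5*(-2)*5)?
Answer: -1530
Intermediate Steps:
s = -146 (s = 4 - 3*-5*(-2)*5 = 4 - 3*10*5 = 4 - 3*50 = 4 - 1*150 = 4 - 150 = -146)
p(t, c) = -12*t
u(A, P) = 1752 + 222*A (u(A, P) = 222*A - 12*(-146) = 222*A + 1752 = 1752 + 222*A)
-u((-1)³, 92 - 1*(-79)) = -(1752 + 222*(-1)³) = -(1752 + 222*(-1)) = -(1752 - 222) = -1*1530 = -1530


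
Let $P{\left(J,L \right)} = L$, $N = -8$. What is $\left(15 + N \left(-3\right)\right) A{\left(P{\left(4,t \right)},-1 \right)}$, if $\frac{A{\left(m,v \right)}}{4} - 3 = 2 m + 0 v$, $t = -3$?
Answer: $-468$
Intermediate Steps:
$A{\left(m,v \right)} = 12 + 8 m$ ($A{\left(m,v \right)} = 12 + 4 \left(2 m + 0 v\right) = 12 + 4 \left(2 m + 0\right) = 12 + 4 \cdot 2 m = 12 + 8 m$)
$\left(15 + N \left(-3\right)\right) A{\left(P{\left(4,t \right)},-1 \right)} = \left(15 - -24\right) \left(12 + 8 \left(-3\right)\right) = \left(15 + 24\right) \left(12 - 24\right) = 39 \left(-12\right) = -468$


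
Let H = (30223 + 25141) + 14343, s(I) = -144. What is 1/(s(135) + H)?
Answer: 1/69563 ≈ 1.4375e-5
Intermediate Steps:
H = 69707 (H = 55364 + 14343 = 69707)
1/(s(135) + H) = 1/(-144 + 69707) = 1/69563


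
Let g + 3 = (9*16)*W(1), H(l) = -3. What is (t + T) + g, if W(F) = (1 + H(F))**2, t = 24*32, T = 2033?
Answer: 3374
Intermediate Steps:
t = 768
W(F) = 4 (W(F) = (1 - 3)**2 = (-2)**2 = 4)
g = 573 (g = -3 + (9*16)*4 = -3 + 144*4 = -3 + 576 = 573)
(t + T) + g = (768 + 2033) + 573 = 2801 + 573 = 3374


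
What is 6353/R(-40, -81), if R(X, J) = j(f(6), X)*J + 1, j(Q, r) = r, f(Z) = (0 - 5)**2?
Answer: 6353/3241 ≈ 1.9602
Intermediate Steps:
f(Z) = 25 (f(Z) = (-5)**2 = 25)
R(X, J) = 1 + J*X (R(X, J) = X*J + 1 = J*X + 1 = 1 + J*X)
6353/R(-40, -81) = 6353/(1 - 81*(-40)) = 6353/(1 + 3240) = 6353/3241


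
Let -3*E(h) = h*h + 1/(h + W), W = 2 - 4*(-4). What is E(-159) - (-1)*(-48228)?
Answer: -23965064/423 ≈ -56655.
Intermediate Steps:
W = 18 (W = 2 + 16 = 18)
E(h) = -h²/3 - 1/(3*(18 + h)) (E(h) = -(h*h + 1/(h + 18))/3 = -(h² + 1/(18 + h))/3 = -h²/3 - 1/(3*(18 + h)))
E(-159) - (-1)*(-48228) = (-1 - 1*(-159)³ - 18*(-159)²)/(3*(18 - 159)) - (-1)*(-48228) = (⅓)*(-1 - 1*(-4019679) - 18*25281)/(-141) - 1*48228 = (⅓)*(-1/141)*(-1 + 4019679 - 455058) - 48228 = (⅓)*(-1/141)*3564620 - 48228 = -3564620/423 - 48228 = -23965064/423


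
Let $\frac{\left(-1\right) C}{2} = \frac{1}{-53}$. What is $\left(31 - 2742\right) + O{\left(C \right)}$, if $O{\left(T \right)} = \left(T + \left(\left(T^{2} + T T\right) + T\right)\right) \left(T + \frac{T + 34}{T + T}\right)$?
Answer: $- \frac{398346447}{148877} \approx -2675.7$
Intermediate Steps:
$C = \frac{2}{53}$ ($C = - \frac{2}{-53} = \left(-2\right) \left(- \frac{1}{53}\right) = \frac{2}{53} \approx 0.037736$)
$O{\left(T \right)} = \left(T + \frac{34 + T}{2 T}\right) \left(2 T + 2 T^{2}\right)$ ($O{\left(T \right)} = \left(T + \left(\left(T^{2} + T^{2}\right) + T\right)\right) \left(T + \frac{34 + T}{2 T}\right) = \left(T + \left(2 T^{2} + T\right)\right) \left(T + \left(34 + T\right) \frac{1}{2 T}\right) = \left(T + \left(T + 2 T^{2}\right)\right) \left(T + \frac{34 + T}{2 T}\right) = \left(2 T + 2 T^{2}\right) \left(T + \frac{34 + T}{2 T}\right) = \left(T + \frac{34 + T}{2 T}\right) \left(2 T + 2 T^{2}\right)$)
$\left(31 - 2742\right) + O{\left(C \right)} = \left(31 - 2742\right) + \left(34 + 2 \left(\frac{2}{53}\right)^{3} + 3 \left(\frac{2}{53}\right)^{2} + 35 \cdot \frac{2}{53}\right) = -2711 + \left(34 + 2 \cdot \frac{8}{148877} + 3 \cdot \frac{4}{2809} + \frac{70}{53}\right) = -2711 + \left(34 + \frac{16}{148877} + \frac{12}{2809} + \frac{70}{53}\right) = -2711 + \frac{5259100}{148877} = - \frac{398346447}{148877}$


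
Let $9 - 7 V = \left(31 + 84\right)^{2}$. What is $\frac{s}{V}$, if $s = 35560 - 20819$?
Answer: $- \frac{14741}{1888} \approx -7.8077$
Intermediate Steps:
$s = 14741$ ($s = 35560 - 20819 = 14741$)
$V = -1888$ ($V = \frac{9}{7} - \frac{\left(31 + 84\right)^{2}}{7} = \frac{9}{7} - \frac{115^{2}}{7} = \frac{9}{7} - \frac{13225}{7} = -1888$)
$\frac{s}{V} = \frac{14741}{-1888} = 14741 \left(- \frac{1}{1888}\right) = - \frac{14741}{1888}$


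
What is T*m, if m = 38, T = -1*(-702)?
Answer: 26676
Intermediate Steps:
T = 702
T*m = 702*38 = 26676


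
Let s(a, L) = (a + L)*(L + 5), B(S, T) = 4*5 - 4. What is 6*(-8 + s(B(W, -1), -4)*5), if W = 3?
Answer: 312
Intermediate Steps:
B(S, T) = 16 (B(S, T) = 20 - 4 = 16)
s(a, L) = (5 + L)*(L + a) (s(a, L) = (L + a)*(5 + L) = (5 + L)*(L + a))
6*(-8 + s(B(W, -1), -4)*5) = 6*(-8 + ((-4)² + 5*(-4) + 5*16 - 4*16)*5) = 6*(-8 + (16 - 20 + 80 - 64)*5) = 6*(-8 + 12*5) = 6*(-8 + 60) = 6*52 = 312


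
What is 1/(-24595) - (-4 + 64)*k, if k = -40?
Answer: 59027999/24595 ≈ 2400.0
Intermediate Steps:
1/(-24595) - (-4 + 64)*k = 1/(-24595) - (-4 + 64)*(-40) = -1/24595 - 60*(-40) = -1/24595 - 1*(-2400) = -1/24595 + 2400 = 59027999/24595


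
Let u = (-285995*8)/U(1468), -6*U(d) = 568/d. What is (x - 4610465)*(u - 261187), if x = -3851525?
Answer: -21159203312549170/71 ≈ -2.9802e+14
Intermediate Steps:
U(d) = -284/(3*d)
u = 2519043960/71 (u = (-285995*8)/((-284/3/1468)) = -2287960/((-284/3*1/1468)) = -2287960/(-71/1101) = -2287960*(-1101/71) = 2519043960/71 ≈ 3.5479e+7)
(x - 4610465)*(u - 261187) = (-3851525 - 4610465)*(2519043960/71 - 261187) = -8461990*2500499683/71 = -21159203312549170/71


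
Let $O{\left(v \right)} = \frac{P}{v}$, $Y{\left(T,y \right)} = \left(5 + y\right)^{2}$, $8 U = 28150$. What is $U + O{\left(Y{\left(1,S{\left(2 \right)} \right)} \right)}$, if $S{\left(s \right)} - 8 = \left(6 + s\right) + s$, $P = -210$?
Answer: $\frac{7444835}{2116} \approx 3518.4$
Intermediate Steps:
$U = \frac{14075}{4}$ ($U = \frac{1}{8} \cdot 28150 = \frac{14075}{4} \approx 3518.8$)
$S{\left(s \right)} = 14 + 2 s$ ($S{\left(s \right)} = 8 + \left(\left(6 + s\right) + s\right) = 8 + \left(6 + 2 s\right) = 14 + 2 s$)
$O{\left(v \right)} = - \frac{210}{v}$
$U + O{\left(Y{\left(1,S{\left(2 \right)} \right)} \right)} = \frac{14075}{4} - \frac{210}{\left(5 + \left(14 + 2 \cdot 2\right)\right)^{2}} = \frac{14075}{4} - \frac{210}{\left(5 + \left(14 + 4\right)\right)^{2}} = \frac{14075}{4} - \frac{210}{\left(5 + 18\right)^{2}} = \frac{14075}{4} - \frac{210}{23^{2}} = \frac{14075}{4} - \frac{210}{529} = \frac{7444835}{2116}$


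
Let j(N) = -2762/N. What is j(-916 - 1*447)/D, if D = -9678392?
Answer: -1381/6595824148 ≈ -2.0937e-7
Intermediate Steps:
j(-916 - 1*447)/D = -2762/(-916 - 1*447)/(-9678392) = -2762/(-916 - 447)*(-1/9678392) = -2762/(-1363)*(-1/9678392) = -2762*(-1/1363)*(-1/9678392) = (2762/1363)*(-1/9678392) = -1381/6595824148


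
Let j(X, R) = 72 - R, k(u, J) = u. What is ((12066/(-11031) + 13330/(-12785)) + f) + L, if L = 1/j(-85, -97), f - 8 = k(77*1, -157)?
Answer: 131675684590/1588953041 ≈ 82.870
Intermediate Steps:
f = 85 (f = 8 + 77*1 = 8 + 77 = 85)
L = 1/169 (L = 1/(72 - 1*(-97)) = 1/(72 + 97) = 1/169 ≈ 0.0059172)
((12066/(-11031) + 13330/(-12785)) + f) + L = ((12066/(-11031) + 13330/(-12785)) + 85) + 1/169 = ((12066*(-1/11031) + 13330*(-1/12785)) + 85) + 1/169 = ((-4022/3677 - 2666/2557) + 85) + 1/169 = (-20087136/9402089 + 85) + 1/169 = 779090429/9402089 + 1/169 = 131675684590/1588953041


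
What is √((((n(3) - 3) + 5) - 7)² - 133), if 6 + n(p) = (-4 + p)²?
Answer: I*√33 ≈ 5.7446*I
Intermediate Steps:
n(p) = -6 + (-4 + p)²
√((((n(3) - 3) + 5) - 7)² - 133) = √(((((-6 + (-4 + 3)²) - 3) + 5) - 7)² - 133) = √(((((-6 + (-1)²) - 3) + 5) - 7)² - 133) = √(((((-6 + 1) - 3) + 5) - 7)² - 133) = √((((-5 - 3) + 5) - 7)² - 133) = √(((-8 + 5) - 7)² - 133) = √((-3 - 7)² - 133) = √((-10)² - 133) = √(100 - 133) = √(-33) = I*√33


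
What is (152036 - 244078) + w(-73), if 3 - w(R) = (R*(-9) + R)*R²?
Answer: -3204175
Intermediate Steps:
w(R) = 3 + 8*R³ (w(R) = 3 - (R*(-9) + R)*R² = 3 - (-9*R + R)*R² = 3 - (-8*R)*R² = 3 - (-8)*R³ = 3 + 8*R³)
(152036 - 244078) + w(-73) = (152036 - 244078) + (3 + 8*(-73)³) = -92042 + (3 + 8*(-389017)) = -92042 + (3 - 3112136) = -92042 - 3112133 = -3204175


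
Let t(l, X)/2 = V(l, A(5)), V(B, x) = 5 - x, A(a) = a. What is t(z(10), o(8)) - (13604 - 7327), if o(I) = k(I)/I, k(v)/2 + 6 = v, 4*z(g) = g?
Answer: -6277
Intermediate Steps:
z(g) = g/4
k(v) = -12 + 2*v
o(I) = (-12 + 2*I)/I
t(l, X) = 0 (t(l, X) = 2*(5 - 1*5) = 2*(5 - 5) = 2*0 = 0)
t(z(10), o(8)) - (13604 - 7327) = 0 - (13604 - 7327) = 0 - 1*6277 = 0 - 6277 = -6277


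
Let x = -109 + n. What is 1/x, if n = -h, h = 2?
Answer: -1/111 ≈ -0.0090090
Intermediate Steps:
n = -2 (n = -1*2 = -2)
x = -111 (x = -109 - 2 = -111)
1/x = 1/(-111) = -1/111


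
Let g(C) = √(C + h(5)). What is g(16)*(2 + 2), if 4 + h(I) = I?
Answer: 4*√17 ≈ 16.492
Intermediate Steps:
h(I) = -4 + I
g(C) = √(1 + C) (g(C) = √(C + (-4 + 5)) = √(C + 1) = √(1 + C))
g(16)*(2 + 2) = √(1 + 16)*(2 + 2) = √17*4 = 4*√17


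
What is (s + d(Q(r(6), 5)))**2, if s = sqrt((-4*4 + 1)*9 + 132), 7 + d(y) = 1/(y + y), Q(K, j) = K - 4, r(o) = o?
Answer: 681/16 - 27*I*sqrt(3)/2 ≈ 42.563 - 23.383*I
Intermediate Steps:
Q(K, j) = -4 + K
d(y) = -7 + 1/(2*y) (d(y) = -7 + 1/(y + y) = -7 + 1/(2*y))
s = I*sqrt(3) (s = sqrt((-16 + 1)*9 + 132) = sqrt(-15*9 + 132) = sqrt(-135 + 132) = sqrt(-3) = I*sqrt(3) ≈ 1.732*I)
(s + d(Q(r(6), 5)))**2 = (I*sqrt(3) + (-7 + 1/(2*(-4 + 6))))**2 = (I*sqrt(3) + (-7 + (1/2)/2))**2 = (I*sqrt(3) + (-7 + (1/2)*(1/2)))**2 = (I*sqrt(3) + (-7 + 1/4))**2 = (I*sqrt(3) - 27/4)**2 = (-27/4 + I*sqrt(3))**2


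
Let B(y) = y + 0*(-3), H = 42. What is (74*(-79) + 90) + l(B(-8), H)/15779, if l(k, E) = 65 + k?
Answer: -90823867/15779 ≈ -5756.0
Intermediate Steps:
B(y) = y (B(y) = y + 0 = y)
(74*(-79) + 90) + l(B(-8), H)/15779 = (74*(-79) + 90) + (65 - 8)/15779 = (-5846 + 90) + 57*(1/15779) = -5756 + 57/15779 = -90823867/15779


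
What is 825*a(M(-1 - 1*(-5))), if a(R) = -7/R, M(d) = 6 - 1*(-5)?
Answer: -525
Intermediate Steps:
M(d) = 11 (M(d) = 6 + 5 = 11)
825*a(M(-1 - 1*(-5))) = 825*(-7/11) = -525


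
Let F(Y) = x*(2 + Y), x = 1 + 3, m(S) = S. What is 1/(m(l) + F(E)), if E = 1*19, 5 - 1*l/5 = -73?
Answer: 1/474 ≈ 0.0021097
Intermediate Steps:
l = 390 (l = 25 - 5*(-73) = 25 + 365 = 390)
E = 19
x = 4
F(Y) = 8 + 4*Y (F(Y) = 4*(2 + Y) = 8 + 4*Y)
1/(m(l) + F(E)) = 1/(390 + (8 + 4*19)) = 1/(390 + (8 + 76)) = 1/(390 + 84) = 1/474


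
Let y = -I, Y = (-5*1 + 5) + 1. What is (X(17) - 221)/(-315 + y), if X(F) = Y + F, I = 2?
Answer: 203/317 ≈ 0.64038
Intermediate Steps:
Y = 1 (Y = (-5 + 5) + 1 = 0 + 1 = 1)
y = -2 (y = -1*2 = -2)
X(F) = 1 + F
(X(17) - 221)/(-315 + y) = ((1 + 17) - 221)/(-315 - 2) = (18 - 221)/(-317) = -203*(-1/317) = 203/317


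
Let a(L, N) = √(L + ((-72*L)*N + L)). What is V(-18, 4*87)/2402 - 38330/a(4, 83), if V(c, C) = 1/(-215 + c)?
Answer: -1/559666 + 19165*I*√5974/5974 ≈ -1.7868e-6 + 247.96*I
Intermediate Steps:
a(L, N) = √(2*L - 72*L*N) (a(L, N) = √(L + (-72*L*N + L)) = √(L + (L - 72*L*N)) = √(2*L - 72*L*N))
V(-18, 4*87)/2402 - 38330/a(4, 83) = 1/(-215 - 18*2402) - 38330*√2/(4*√(1 - 36*83)) = (1/2402)/(-233) - 38330*√2/(4*√(1 - 2988)) = -1/233*1/2402 - 38330*(-I*√5974/11948) = -1/559666 - 38330*(-I*√5974/11948) = -1/559666 - (-19165)*I*√5974/5974 = -1/559666 + 19165*I*√5974/5974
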